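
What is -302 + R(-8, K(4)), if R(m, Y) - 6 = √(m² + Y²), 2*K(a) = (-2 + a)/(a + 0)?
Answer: -296 + 5*√41/4 ≈ -288.00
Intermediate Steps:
K(a) = (-2 + a)/(2*a) (K(a) = ((-2 + a)/(a + 0))/2 = ((-2 + a)/a)/2 = (-2 + a)/(2*a))
R(m, Y) = 6 + √(Y² + m²) (R(m, Y) = 6 + √(m² + Y²) = 6 + √(Y² + m²))
-302 + R(-8, K(4)) = -302 + (6 + √(((½)*(-2 + 4)/4)² + (-8)²)) = -302 + (6 + √(((½)*(¼)*2)² + 64)) = -302 + (6 + √((¼)² + 64)) = -302 + (6 + √(1/16 + 64)) = -302 + (6 + √(1025/16)) = -302 + (6 + 5*√41/4) = -296 + 5*√41/4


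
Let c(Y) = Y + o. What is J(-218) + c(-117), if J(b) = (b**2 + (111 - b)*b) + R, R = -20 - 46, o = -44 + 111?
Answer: -24314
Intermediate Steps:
o = 67
R = -66
J(b) = -66 + b**2 + b*(111 - b) (J(b) = (b**2 + (111 - b)*b) - 66 = (b**2 + b*(111 - b)) - 66 = -66 + b**2 + b*(111 - b))
c(Y) = 67 + Y (c(Y) = Y + 67 = 67 + Y)
J(-218) + c(-117) = (-66 + 111*(-218)) + (67 - 117) = (-66 - 24198) - 50 = -24264 - 50 = -24314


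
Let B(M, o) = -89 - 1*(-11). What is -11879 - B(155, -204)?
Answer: -11801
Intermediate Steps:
B(M, o) = -78 (B(M, o) = -89 + 11 = -78)
-11879 - B(155, -204) = -11879 - 1*(-78) = -11879 + 78 = -11801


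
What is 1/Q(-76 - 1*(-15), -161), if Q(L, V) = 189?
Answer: 1/189 ≈ 0.0052910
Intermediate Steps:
1/Q(-76 - 1*(-15), -161) = 1/189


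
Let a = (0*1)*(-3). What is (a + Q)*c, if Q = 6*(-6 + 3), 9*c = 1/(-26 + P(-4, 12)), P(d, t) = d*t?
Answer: 1/37 ≈ 0.027027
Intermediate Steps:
c = -1/666 (c = 1/(9*(-26 - 4*12)) = 1/(9*(-26 - 48)) = (1/9)/(-74) = (1/9)*(-1/74) = -1/666 ≈ -0.0015015)
Q = -18 (Q = 6*(-3) = -18)
a = 0 (a = 0*(-3) = 0)
(a + Q)*c = (0 - 18)*(-1/666) = -18*(-1/666) = 1/37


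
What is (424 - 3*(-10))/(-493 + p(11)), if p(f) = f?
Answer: -227/241 ≈ -0.94191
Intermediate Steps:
(424 - 3*(-10))/(-493 + p(11)) = (424 - 3*(-10))/(-493 + 11) = (424 + 30)/(-482) = 454*(-1/482) = -227/241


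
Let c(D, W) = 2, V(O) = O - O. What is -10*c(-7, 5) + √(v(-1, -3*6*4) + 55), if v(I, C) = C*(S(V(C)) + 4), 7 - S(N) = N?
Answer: -20 + I*√737 ≈ -20.0 + 27.148*I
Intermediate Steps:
V(O) = 0
S(N) = 7 - N
v(I, C) = 11*C (v(I, C) = C*((7 - 1*0) + 4) = C*((7 + 0) + 4) = C*(7 + 4) = C*11 = 11*C)
-10*c(-7, 5) + √(v(-1, -3*6*4) + 55) = -10*2 + √(11*(-3*6*4) + 55) = -20 + √(11*(-18*4) + 55) = -20 + √(11*(-72) + 55) = -20 + √(-792 + 55) = -20 + √(-737) = -20 + I*√737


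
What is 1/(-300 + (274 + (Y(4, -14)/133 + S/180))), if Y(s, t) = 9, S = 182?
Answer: -11970/298307 ≈ -0.040126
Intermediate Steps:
1/(-300 + (274 + (Y(4, -14)/133 + S/180))) = 1/(-300 + (274 + (9/133 + 182/180))) = 1/(-300 + (274 + (9*(1/133) + 182*(1/180)))) = 1/(-300 + (274 + (9/133 + 91/90))) = 1/(-300 + (274 + 12913/11970)) = 1/(-300 + 3292693/11970) = 1/(-298307/11970) = -11970/298307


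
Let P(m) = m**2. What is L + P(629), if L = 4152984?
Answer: 4548625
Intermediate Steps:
L + P(629) = 4152984 + 629**2 = 4152984 + 395641 = 4548625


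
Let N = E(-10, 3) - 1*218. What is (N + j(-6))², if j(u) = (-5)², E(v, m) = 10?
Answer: 33489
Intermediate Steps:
j(u) = 25
N = -208 (N = 10 - 1*218 = 10 - 218 = -208)
(N + j(-6))² = (-208 + 25)² = (-183)² = 33489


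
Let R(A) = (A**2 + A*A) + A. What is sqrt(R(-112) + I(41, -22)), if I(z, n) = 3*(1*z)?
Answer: sqrt(25099) ≈ 158.43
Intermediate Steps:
I(z, n) = 3*z
R(A) = A + 2*A**2 (R(A) = (A**2 + A**2) + A = 2*A**2 + A = A + 2*A**2)
sqrt(R(-112) + I(41, -22)) = sqrt(-112*(1 + 2*(-112)) + 3*41) = sqrt(-112*(1 - 224) + 123) = sqrt(-112*(-223) + 123) = sqrt(24976 + 123) = sqrt(25099)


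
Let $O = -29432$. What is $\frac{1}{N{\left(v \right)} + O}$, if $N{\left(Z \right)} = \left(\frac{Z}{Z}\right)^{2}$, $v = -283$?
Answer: $- \frac{1}{29431} \approx -3.3978 \cdot 10^{-5}$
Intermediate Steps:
$N{\left(Z \right)} = 1$ ($N{\left(Z \right)} = 1^{2} = 1$)
$\frac{1}{N{\left(v \right)} + O} = \frac{1}{1 - 29432} = \frac{1}{-29431} = - \frac{1}{29431}$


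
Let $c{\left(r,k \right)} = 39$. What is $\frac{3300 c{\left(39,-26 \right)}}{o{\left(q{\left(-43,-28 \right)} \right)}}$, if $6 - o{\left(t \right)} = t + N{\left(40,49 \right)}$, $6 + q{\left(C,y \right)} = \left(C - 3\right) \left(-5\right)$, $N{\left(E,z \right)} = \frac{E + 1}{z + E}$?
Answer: $- \frac{3818100}{6481} \approx -589.12$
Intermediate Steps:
$N{\left(E,z \right)} = \frac{1 + E}{E + z}$
$q{\left(C,y \right)} = 9 - 5 C$ ($q{\left(C,y \right)} = -6 + \left(C - 3\right) \left(-5\right) = -6 + \left(-3 + C\right) \left(-5\right) = -6 - \left(-15 + 5 C\right) = 9 - 5 C$)
$o{\left(t \right)} = \frac{493}{89} - t$ ($o{\left(t \right)} = 6 - \left(t + \frac{1 + 40}{40 + 49}\right) = 6 - \left(t + \frac{1}{89} \cdot 41\right) = 6 - \left(t + \frac{41}{89}\right) = 6 - \left(\frac{41}{89} + t\right) = \frac{493}{89} - t$)
$\frac{3300 c{\left(39,-26 \right)}}{o{\left(q{\left(-43,-28 \right)} \right)}} = \frac{3300 \cdot 39}{\frac{493}{89} - \left(9 - -215\right)} = \frac{128700}{\frac{493}{89} - \left(9 + 215\right)} = \frac{128700}{\frac{493}{89} - 224} = \frac{128700}{- \frac{19443}{89}} = 128700 \left(- \frac{89}{19443}\right) = - \frac{3818100}{6481}$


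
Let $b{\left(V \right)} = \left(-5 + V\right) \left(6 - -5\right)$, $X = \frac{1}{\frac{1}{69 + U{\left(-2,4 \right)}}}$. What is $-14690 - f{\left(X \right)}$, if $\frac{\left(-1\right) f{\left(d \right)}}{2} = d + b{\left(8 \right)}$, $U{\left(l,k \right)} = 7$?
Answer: $-14472$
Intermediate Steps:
$X = 76$ ($X = \frac{1}{\frac{1}{69 + 7}} = \frac{1}{\frac{1}{76}} = 76$)
$b{\left(V \right)} = -55 + 11 V$ ($b{\left(V \right)} = \left(-5 + V\right) \left(6 + 5\right) = \left(-5 + V\right) 11 = -55 + 11 V$)
$f{\left(d \right)} = -66 - 2 d$ ($f{\left(d \right)} = - 2 \left(d + \left(-55 + 11 \cdot 8\right)\right) = - 2 \left(d + \left(-55 + 88\right)\right) = - 2 \left(d + 33\right) = - 2 \left(33 + d\right) = -66 - 2 d$)
$-14690 - f{\left(X \right)} = -14690 - \left(-66 - 152\right) = -14690 - -218 = -14690 + 218 = -14472$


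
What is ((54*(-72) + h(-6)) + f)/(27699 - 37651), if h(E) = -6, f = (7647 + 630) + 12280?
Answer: -16663/9952 ≈ -1.6743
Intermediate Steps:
f = 20557 (f = 8277 + 12280 = 20557)
((54*(-72) + h(-6)) + f)/(27699 - 37651) = ((54*(-72) - 6) + 20557)/(27699 - 37651) = ((-3888 - 6) + 20557)/(-9952) = (-3894 + 20557)*(-1/9952) = 16663*(-1/9952) = -16663/9952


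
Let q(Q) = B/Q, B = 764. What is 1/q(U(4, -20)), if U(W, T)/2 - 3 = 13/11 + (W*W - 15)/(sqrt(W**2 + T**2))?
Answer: 23/2101 + sqrt(26)/39728 ≈ 0.011076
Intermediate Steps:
U(W, T) = 92/11 + 2*(-15 + W**2)/sqrt(T**2 + W**2) (U(W, T) = 6 + 2*(13/11 + (W*W - 15)/(sqrt(W**2 + T**2))) = 6 + 2*(13*(1/11) + (W**2 - 15)/(sqrt(T**2 + W**2))) = 6 + 2*(13/11 + (-15 + W**2)/sqrt(T**2 + W**2)) = 6 + (26/11 + 2*(-15 + W**2)/sqrt(T**2 + W**2)) = 92/11 + 2*(-15 + W**2)/sqrt(T**2 + W**2))
q(Q) = 764/Q
1/q(U(4, -20)) = 1/(764/((2*(-165 + 11*4**2 + 46*sqrt((-20)**2 + 4**2))/(11*sqrt((-20)**2 + 4**2))))) = 1/(764/((2*(-165 + 11*16 + 46*sqrt(400 + 16))/(11*sqrt(400 + 16))))) = 1/(764/((2*(-165 + 176 + 46*sqrt(416))/(11*sqrt(416))))) = 1/(764/((2*(sqrt(26)/104)*(-165 + 176 + 46*(4*sqrt(26)))/11))) = 1/(764/((2*(sqrt(26)/104)*(-165 + 176 + 184*sqrt(26))/11))) = 1/(764/((2*(sqrt(26)/104)*(11 + 184*sqrt(26))/11))) = 1/(764/((sqrt(26)*(11 + 184*sqrt(26))/572))) = 1/(764*(22*sqrt(26)/(11 + 184*sqrt(26)))) = 1/(16808*sqrt(26)/(11 + 184*sqrt(26))) = sqrt(26)*(11 + 184*sqrt(26))/437008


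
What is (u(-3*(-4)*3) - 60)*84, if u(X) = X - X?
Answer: -5040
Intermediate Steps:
u(X) = 0
(u(-3*(-4)*3) - 60)*84 = (0 - 60)*84 = -60*84 = -5040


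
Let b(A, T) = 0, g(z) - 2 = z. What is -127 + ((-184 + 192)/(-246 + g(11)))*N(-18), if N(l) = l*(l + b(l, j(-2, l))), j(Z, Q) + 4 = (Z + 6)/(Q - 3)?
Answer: -32183/233 ≈ -138.12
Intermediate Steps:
j(Z, Q) = -4 + (6 + Z)/(-3 + Q) (j(Z, Q) = -4 + (Z + 6)/(Q - 3) = -4 + (6 + Z)/(-3 + Q))
g(z) = 2 + z
N(l) = l² (N(l) = l*(l + 0) = l*l = l²)
-127 + ((-184 + 192)/(-246 + g(11)))*N(-18) = -127 + ((-184 + 192)/(-246 + (2 + 11)))*(-18)² = -127 + (8/(-246 + 13))*324 = -127 + (8/(-233))*324 = -127 + (8*(-1/233))*324 = -127 - 8/233*324 = -127 - 2592/233 = -32183/233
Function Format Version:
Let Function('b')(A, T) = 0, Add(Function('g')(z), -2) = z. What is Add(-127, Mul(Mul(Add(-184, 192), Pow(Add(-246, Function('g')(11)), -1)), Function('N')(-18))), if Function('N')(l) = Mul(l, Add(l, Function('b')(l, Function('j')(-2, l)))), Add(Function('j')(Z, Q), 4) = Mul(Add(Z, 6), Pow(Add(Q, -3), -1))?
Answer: Rational(-32183, 233) ≈ -138.12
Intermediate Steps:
Function('j')(Z, Q) = Add(-4, Mul(Pow(Add(-3, Q), -1), Add(6, Z))) (Function('j')(Z, Q) = Add(-4, Mul(Add(Z, 6), Pow(Add(Q, -3), -1))) = Add(-4, Mul(Add(6, Z), Pow(Add(-3, Q), -1))) = Add(-4, Mul(Pow(Add(-3, Q), -1), Add(6, Z))))
Function('g')(z) = Add(2, z)
Function('N')(l) = Pow(l, 2) (Function('N')(l) = Mul(l, Add(l, 0)) = Mul(l, l) = Pow(l, 2))
Add(-127, Mul(Mul(Add(-184, 192), Pow(Add(-246, Function('g')(11)), -1)), Function('N')(-18))) = Add(-127, Mul(Mul(Add(-184, 192), Pow(Add(-246, Add(2, 11)), -1)), Pow(-18, 2))) = Add(-127, Mul(Mul(8, Pow(Add(-246, 13), -1)), 324)) = Add(-127, Mul(Mul(8, Pow(-233, -1)), 324)) = Add(-127, Mul(Mul(8, Rational(-1, 233)), 324)) = Add(-127, Mul(Rational(-8, 233), 324)) = Add(-127, Rational(-2592, 233)) = Rational(-32183, 233)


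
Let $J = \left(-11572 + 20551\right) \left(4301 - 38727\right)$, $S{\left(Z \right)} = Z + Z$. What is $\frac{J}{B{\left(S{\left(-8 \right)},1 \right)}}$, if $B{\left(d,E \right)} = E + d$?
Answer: $\frac{103037018}{5} \approx 2.0607 \cdot 10^{7}$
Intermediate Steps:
$S{\left(Z \right)} = 2 Z$
$J = -309111054$ ($J = 8979 \left(-34426\right) = -309111054$)
$\frac{J}{B{\left(S{\left(-8 \right)},1 \right)}} = - \frac{309111054}{1 + 2 \left(-8\right)} = - \frac{309111054}{1 - 16} = - \frac{309111054}{-15} = \left(-309111054\right) \left(- \frac{1}{15}\right) = \frac{103037018}{5}$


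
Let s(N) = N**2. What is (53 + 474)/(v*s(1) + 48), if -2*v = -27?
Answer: 1054/123 ≈ 8.5691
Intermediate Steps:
v = 27/2 (v = -1/2*(-27) = 27/2 ≈ 13.500)
(53 + 474)/(v*s(1) + 48) = (53 + 474)/((27/2)*1**2 + 48) = 527/((27/2)*1 + 48) = 527/(27/2 + 48) = 527/(123/2) = 527*(2/123) = 1054/123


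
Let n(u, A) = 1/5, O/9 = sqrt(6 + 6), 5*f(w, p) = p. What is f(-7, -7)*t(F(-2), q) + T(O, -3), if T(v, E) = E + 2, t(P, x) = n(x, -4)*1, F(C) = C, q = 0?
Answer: -32/25 ≈ -1.2800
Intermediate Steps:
f(w, p) = p/5
O = 18*sqrt(3) (O = 9*sqrt(6 + 6) = 9*sqrt(12) = 9*(2*sqrt(3)) = 18*sqrt(3) ≈ 31.177)
n(u, A) = 1/5
t(P, x) = 1/5 (t(P, x) = (1/5)*1 = 1/5)
T(v, E) = 2 + E
f(-7, -7)*t(F(-2), q) + T(O, -3) = ((1/5)*(-7))*(1/5) + (2 - 3) = -7/5*1/5 - 1 = -7/25 - 1 = -32/25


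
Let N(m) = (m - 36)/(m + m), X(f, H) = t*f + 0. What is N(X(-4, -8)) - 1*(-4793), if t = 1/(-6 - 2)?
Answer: 9515/2 ≈ 4757.5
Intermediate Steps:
t = -1/8 (t = 1/(-8) = -1/8 ≈ -0.12500)
X(f, H) = -f/8 (X(f, H) = -f/8 + 0 = -f/8)
N(m) = (-36 + m)/(2*m) (N(m) = (-36 + m)/((2*m)) = (-36 + m)*(1/(2*m)) = (-36 + m)/(2*m))
N(X(-4, -8)) - 1*(-4793) = (-36 - 1/8*(-4))/(2*((-1/8*(-4)))) - 1*(-4793) = (-36 + 1/2)/(2*(1/2)) + 4793 = (1/2)*2*(-71/2) + 4793 = -71/2 + 4793 = 9515/2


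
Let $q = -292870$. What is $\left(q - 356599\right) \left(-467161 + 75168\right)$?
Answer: $254587301717$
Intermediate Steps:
$\left(q - 356599\right) \left(-467161 + 75168\right) = \left(-292870 - 356599\right) \left(-467161 + 75168\right) = \left(-649469\right) \left(-391993\right) = 254587301717$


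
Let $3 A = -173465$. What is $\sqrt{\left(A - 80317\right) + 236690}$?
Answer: $\frac{\sqrt{886962}}{3} \approx 313.93$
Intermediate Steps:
$A = - \frac{173465}{3}$ ($A = \frac{1}{3} \left(-173465\right) = - \frac{173465}{3} \approx -57822.0$)
$\sqrt{\left(A - 80317\right) + 236690} = \sqrt{\left(- \frac{173465}{3} - 80317\right) + 236690} = \sqrt{- \frac{414416}{3} + 236690} = \sqrt{\frac{295654}{3}} = \frac{\sqrt{886962}}{3}$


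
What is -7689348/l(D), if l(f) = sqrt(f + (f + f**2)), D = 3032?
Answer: -1922337*sqrt(574943)/574943 ≈ -2535.2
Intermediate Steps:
l(f) = sqrt(f**2 + 2*f)
-7689348/l(D) = -7689348*sqrt(758)/(1516*sqrt(2 + 3032)) = -7689348*sqrt(574943)/2299772 = -1922337*sqrt(574943)/574943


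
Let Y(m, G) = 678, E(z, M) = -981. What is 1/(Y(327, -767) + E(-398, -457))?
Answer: -1/303 ≈ -0.0033003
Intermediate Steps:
1/(Y(327, -767) + E(-398, -457)) = 1/(678 - 981) = 1/(-303) = -1/303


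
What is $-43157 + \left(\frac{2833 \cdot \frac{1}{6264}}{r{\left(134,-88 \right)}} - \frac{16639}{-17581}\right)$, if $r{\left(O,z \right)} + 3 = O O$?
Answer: $- \frac{85324563898473203}{1977116924952} \approx -43156.0$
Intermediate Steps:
$r{\left(O,z \right)} = -3 + O^{2}$ ($r{\left(O,z \right)} = -3 + O O = -3 + O^{2}$)
$-43157 + \left(\frac{2833 \cdot \frac{1}{6264}}{r{\left(134,-88 \right)}} - \frac{16639}{-17581}\right) = -43157 + \left(\frac{2833 \cdot \frac{1}{6264}}{-3 + 134^{2}} - \frac{16639}{-17581}\right) = -43157 + \left(\frac{2833 \cdot \frac{1}{6264}}{-3 + 17956} - - \frac{16639}{17581}\right) = -43157 + \left(\frac{2833}{6264 \cdot 17953} + \frac{16639}{17581}\right) = -43157 + \left(\frac{2833}{6264} \cdot \frac{1}{17953} + \frac{16639}{17581}\right) = -43157 + \left(\frac{2833}{112457592} + \frac{16639}{17581}\right) = -43157 + \frac{1871231680261}{1977116924952} = - \frac{85324563898473203}{1977116924952}$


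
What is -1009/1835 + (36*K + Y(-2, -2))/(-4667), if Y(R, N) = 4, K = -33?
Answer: -2536363/8563945 ≈ -0.29617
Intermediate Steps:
-1009/1835 + (36*K + Y(-2, -2))/(-4667) = -1009/1835 + (36*(-33) + 4)/(-4667) = -1009*1/1835 + (-1188 + 4)*(-1/4667) = -1009/1835 - 1184*(-1/4667) = -1009/1835 + 1184/4667 = -2536363/8563945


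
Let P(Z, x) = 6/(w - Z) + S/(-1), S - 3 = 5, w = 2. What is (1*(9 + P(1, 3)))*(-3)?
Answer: -21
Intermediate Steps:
S = 8 (S = 3 + 5 = 8)
P(Z, x) = -8 + 6/(2 - Z) (P(Z, x) = 6/(2 - Z) + 8/(-1) = 6/(2 - Z) + 8*(-1) = 6/(2 - Z) - 8 = -8 + 6/(2 - Z))
(1*(9 + P(1, 3)))*(-3) = (1*(9 + 2*(5 - 4*1)/(-2 + 1)))*(-3) = (1*(9 + 2*(5 - 4)/(-1)))*(-3) = (1*(9 + 2*(-1)*1))*(-3) = (1*(9 - 2))*(-3) = (1*7)*(-3) = 7*(-3) = -21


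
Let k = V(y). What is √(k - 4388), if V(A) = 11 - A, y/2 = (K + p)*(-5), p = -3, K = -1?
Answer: I*√4417 ≈ 66.461*I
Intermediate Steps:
y = 40 (y = 2*((-1 - 3)*(-5)) = 2*(-4*(-5)) = 2*20 = 40)
k = -29 (k = 11 - 1*40 = 11 - 40 = -29)
√(k - 4388) = √(-29 - 4388) = √(-4417) = I*√4417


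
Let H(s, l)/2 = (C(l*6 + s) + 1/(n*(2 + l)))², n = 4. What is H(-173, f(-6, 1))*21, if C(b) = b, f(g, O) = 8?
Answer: 524790021/800 ≈ 6.5599e+5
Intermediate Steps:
H(s, l) = 2*(s + 1/(8 + 4*l) + 6*l)² (H(s, l) = 2*((l*6 + s) + 1/(4*(2 + l)))² = 2*((6*l + s) + 1/(8 + 4*l))² = 2*((s + 6*l) + 1/(8 + 4*l))² = 2*(s + 1/(8 + 4*l) + 6*l)²)
H(-173, f(-6, 1))*21 = ((1 + 8*(-173) + 48*8 + 4*8*(-173 + 6*8))²/(8*(2 + 8)²))*21 = ((⅛)*(1 - 1384 + 384 + 4*8*(-173 + 48))²/10²)*21 = ((⅛)*(1/100)*(1 - 1384 + 384 + 4*8*(-125))²)*21 = ((⅛)*(1/100)*(1 - 1384 + 384 - 4000)²)*21 = ((⅛)*(1/100)*(-4999)²)*21 = ((⅛)*(1/100)*24990001)*21 = (24990001/800)*21 = 524790021/800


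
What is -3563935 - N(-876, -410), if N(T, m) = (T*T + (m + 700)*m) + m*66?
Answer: -4185351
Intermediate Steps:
N(T, m) = T² + 66*m + m*(700 + m) (N(T, m) = (T² + (700 + m)*m) + 66*m = (T² + m*(700 + m)) + 66*m = T² + 66*m + m*(700 + m))
-3563935 - N(-876, -410) = -3563935 - ((-876)² + (-410)² + 766*(-410)) = -3563935 - (767376 + 168100 - 314060) = -3563935 - 1*621416 = -3563935 - 621416 = -4185351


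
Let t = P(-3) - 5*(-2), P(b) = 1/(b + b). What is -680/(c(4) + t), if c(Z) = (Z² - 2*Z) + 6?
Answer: -4080/143 ≈ -28.531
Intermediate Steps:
P(b) = 1/(2*b)
t = 59/6 (t = (½)/(-3) - 5*(-2) = (½)*(-⅓) + 10 = -⅙ + 10 = 59/6 ≈ 9.8333)
c(Z) = 6 + Z² - 2*Z
-680/(c(4) + t) = -680/((6 + 4² - 2*4) + 59/6) = -680/((6 + 16 - 8) + 59/6) = -680/(14 + 59/6) = -680/(143/6) = (6/143)*(-680) = -4080/143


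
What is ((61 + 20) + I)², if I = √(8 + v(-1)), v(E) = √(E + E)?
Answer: (81 + √(8 + I*√2))² ≈ 7029.0 + 41.76*I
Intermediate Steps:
v(E) = √2*√E (v(E) = √(2*E) = √2*√E)
I = √(8 + I*√2) (I = √(8 + √2*√(-1)) = √(8 + √2*I) = √(8 + I*√2) ≈ 2.8394 + 0.24904*I)
((61 + 20) + I)² = ((61 + 20) + √(8 + I*√2))² = (81 + √(8 + I*√2))²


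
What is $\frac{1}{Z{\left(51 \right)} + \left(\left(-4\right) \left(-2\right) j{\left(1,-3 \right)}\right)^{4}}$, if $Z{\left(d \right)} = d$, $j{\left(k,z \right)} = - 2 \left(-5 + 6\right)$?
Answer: $\frac{1}{65587} \approx 1.5247 \cdot 10^{-5}$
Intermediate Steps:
$j{\left(k,z \right)} = -2$ ($j{\left(k,z \right)} = \left(-2\right) 1 = -2$)
$\frac{1}{Z{\left(51 \right)} + \left(\left(-4\right) \left(-2\right) j{\left(1,-3 \right)}\right)^{4}} = \frac{1}{51 + \left(\left(-4\right) \left(-2\right) \left(-2\right)\right)^{4}} = \frac{1}{51 + \left(8 \left(-2\right)\right)^{4}} = \frac{1}{51 + \left(-16\right)^{4}} = \frac{1}{51 + 65536} = \frac{1}{65587}$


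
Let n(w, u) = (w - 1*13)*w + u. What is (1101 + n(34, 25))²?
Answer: 3385600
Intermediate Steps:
n(w, u) = u + w*(-13 + w) (n(w, u) = (w - 13)*w + u = (-13 + w)*w + u = w*(-13 + w) + u = u + w*(-13 + w))
(1101 + n(34, 25))² = (1101 + (25 + 34² - 13*34))² = (1101 + (25 + 1156 - 442))² = (1101 + 739)² = 1840² = 3385600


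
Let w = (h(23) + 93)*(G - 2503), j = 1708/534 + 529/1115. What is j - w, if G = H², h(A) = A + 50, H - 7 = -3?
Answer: 122906221063/297705 ≈ 4.1285e+5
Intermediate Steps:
H = 4 (H = 7 - 3 = 4)
h(A) = 50 + A
j = 1093453/297705 (j = 1708*(1/534) + 529*(1/1115) = 854/267 + 529/1115 = 1093453/297705 ≈ 3.6729)
G = 16 (G = 4² = 16)
w = -412842 (w = ((50 + 23) + 93)*(16 - 2503) = (73 + 93)*(-2487) = 166*(-2487) = -412842)
j - w = 1093453/297705 - 1*(-412842) = 1093453/297705 + 412842 = 122906221063/297705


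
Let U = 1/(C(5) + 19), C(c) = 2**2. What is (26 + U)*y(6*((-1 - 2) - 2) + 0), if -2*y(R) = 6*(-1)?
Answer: 1797/23 ≈ 78.130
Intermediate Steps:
C(c) = 4
U = 1/23 (U = 1/(4 + 19) = 1/23 ≈ 0.043478)
y(R) = 3 (y(R) = -3*(-1) = -1/2*(-6) = 3)
(26 + U)*y(6*((-1 - 2) - 2) + 0) = (26 + 1/23)*3 = (599/23)*3 = 1797/23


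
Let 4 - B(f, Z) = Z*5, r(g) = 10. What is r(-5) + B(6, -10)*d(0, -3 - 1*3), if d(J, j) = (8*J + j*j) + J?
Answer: 1954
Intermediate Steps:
B(f, Z) = 4 - 5*Z (B(f, Z) = 4 - Z*5 = 4 - 5*Z)
d(J, j) = j² + 9*J (d(J, j) = (8*J + j²) + J = (j² + 8*J) + J = j² + 9*J)
r(-5) + B(6, -10)*d(0, -3 - 1*3) = 10 + (4 - 5*(-10))*((-3 - 1*3)² + 9*0) = 10 + (4 + 50)*((-3 - 3)² + 0) = 10 + 54*((-6)² + 0) = 10 + 54*(36 + 0) = 10 + 54*36 = 10 + 1944 = 1954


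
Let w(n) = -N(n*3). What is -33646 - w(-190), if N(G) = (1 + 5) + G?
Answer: -34210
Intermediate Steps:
N(G) = 6 + G
w(n) = -6 - 3*n (w(n) = -(6 + n*3) = -(6 + 3*n) = -6 - 3*n)
-33646 - w(-190) = -33646 - (-6 - 3*(-190)) = -33646 - (-6 + 570) = -33646 - 1*564 = -33646 - 564 = -34210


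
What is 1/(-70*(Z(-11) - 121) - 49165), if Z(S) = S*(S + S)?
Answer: -1/57635 ≈ -1.7351e-5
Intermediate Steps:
Z(S) = 2*S² (Z(S) = S*(2*S) = 2*S²)
1/(-70*(Z(-11) - 121) - 49165) = 1/(-70*(2*(-11)² - 121) - 49165) = 1/(-70*(2*121 - 121) - 49165) = 1/(-70*(242 - 121) - 49165) = 1/(-70*121 - 49165) = 1/(-8470 - 49165) = 1/(-57635) = -1/57635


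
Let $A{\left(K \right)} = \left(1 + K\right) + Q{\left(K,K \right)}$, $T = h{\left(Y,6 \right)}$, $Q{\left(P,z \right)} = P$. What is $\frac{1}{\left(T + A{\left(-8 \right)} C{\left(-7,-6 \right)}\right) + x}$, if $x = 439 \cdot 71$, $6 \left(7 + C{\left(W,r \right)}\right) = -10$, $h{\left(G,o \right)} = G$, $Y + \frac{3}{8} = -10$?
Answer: $\frac{8}{250309} \approx 3.196 \cdot 10^{-5}$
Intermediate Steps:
$Y = - \frac{83}{8}$ ($Y = - \frac{3}{8} - 10 = - \frac{83}{8} \approx -10.375$)
$C{\left(W,r \right)} = - \frac{26}{3}$ ($C{\left(W,r \right)} = -7 + \frac{1}{6} \left(-10\right) = -7 - \frac{5}{3} = - \frac{26}{3}$)
$x = 31169$
$T = - \frac{83}{8} \approx -10.375$
$A{\left(K \right)} = 1 + 2 K$ ($A{\left(K \right)} = \left(1 + K\right) + K = 1 + 2 K$)
$\frac{1}{\left(T + A{\left(-8 \right)} C{\left(-7,-6 \right)}\right) + x} = \frac{1}{\left(- \frac{83}{8} + \left(1 + 2 \left(-8\right)\right) \left(- \frac{26}{3}\right)\right) + 31169} = \frac{1}{\left(- \frac{83}{8} + \left(1 - 16\right) \left(- \frac{26}{3}\right)\right) + 31169} = \frac{1}{\left(- \frac{83}{8} - -130\right) + 31169} = \frac{1}{\left(- \frac{83}{8} + 130\right) + 31169} = \frac{1}{\frac{957}{8} + 31169} = \frac{1}{\frac{250309}{8}} = \frac{8}{250309}$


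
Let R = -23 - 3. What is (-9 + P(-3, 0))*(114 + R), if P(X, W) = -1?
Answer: -880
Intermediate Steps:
R = -26
(-9 + P(-3, 0))*(114 + R) = (-9 - 1)*(114 - 26) = -10*88 = -880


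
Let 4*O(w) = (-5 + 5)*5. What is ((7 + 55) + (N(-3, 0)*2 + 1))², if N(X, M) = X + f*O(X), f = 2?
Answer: 3249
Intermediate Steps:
O(w) = 0 (O(w) = ((-5 + 5)*5)/4 = (0*5)/4 = (¼)*0 = 0)
N(X, M) = X (N(X, M) = X + 2*0 = X + 0 = X)
((7 + 55) + (N(-3, 0)*2 + 1))² = ((7 + 55) + (-3*2 + 1))² = (62 + (-6 + 1))² = (62 - 5)² = 57² = 3249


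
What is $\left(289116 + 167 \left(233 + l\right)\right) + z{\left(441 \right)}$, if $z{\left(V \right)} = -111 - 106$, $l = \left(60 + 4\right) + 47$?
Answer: $346347$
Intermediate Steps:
$l = 111$ ($l = 64 + 47 = 111$)
$z{\left(V \right)} = -217$
$\left(289116 + 167 \left(233 + l\right)\right) + z{\left(441 \right)} = \left(289116 + 167 \left(233 + 111\right)\right) - 217 = \left(289116 + 167 \cdot 344\right) - 217 = \left(289116 + 57448\right) - 217 = 346564 - 217 = 346347$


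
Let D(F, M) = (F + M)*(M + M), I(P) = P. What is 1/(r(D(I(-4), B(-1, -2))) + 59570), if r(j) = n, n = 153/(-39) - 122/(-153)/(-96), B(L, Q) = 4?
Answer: 95472/5686891703 ≈ 1.6788e-5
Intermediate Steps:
D(F, M) = 2*M*(F + M) (D(F, M) = (F + M)*(2*M) = 2*M*(F + M))
n = -375337/95472 (n = 153*(-1/39) - 122*(-1/153)*(-1/96) = -51/13 + (122/153)*(-1/96) = -51/13 - 61/7344 = -375337/95472 ≈ -3.9314)
r(j) = -375337/95472
1/(r(D(I(-4), B(-1, -2))) + 59570) = 1/(-375337/95472 + 59570) = 1/(5686891703/95472) = 95472/5686891703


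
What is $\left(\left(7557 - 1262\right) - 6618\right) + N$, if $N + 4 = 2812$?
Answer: $2485$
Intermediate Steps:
$N = 2808$ ($N = -4 + 2812 = 2808$)
$\left(\left(7557 - 1262\right) - 6618\right) + N = \left(\left(7557 - 1262\right) - 6618\right) + 2808 = \left(6295 - 6618\right) + 2808 = -323 + 2808 = 2485$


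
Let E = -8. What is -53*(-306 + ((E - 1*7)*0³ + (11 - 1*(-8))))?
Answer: 15211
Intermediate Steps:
-53*(-306 + ((E - 1*7)*0³ + (11 - 1*(-8)))) = -53*(-306 + ((-8 - 1*7)*0³ + (11 - 1*(-8)))) = -53*(-306 + ((-8 - 7)*0 + (11 + 8))) = -53*(-306 + (-15*0 + 19)) = -53*(-306 + (0 + 19)) = -53*(-306 + 19) = -53*(-287) = 15211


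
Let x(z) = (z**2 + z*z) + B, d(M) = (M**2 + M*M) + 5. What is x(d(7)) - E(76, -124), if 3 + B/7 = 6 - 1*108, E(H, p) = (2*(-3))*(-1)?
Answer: 20477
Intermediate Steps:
E(H, p) = 6 (E(H, p) = -6*(-1) = 6)
d(M) = 5 + 2*M**2 (d(M) = (M**2 + M**2) + 5 = 2*M**2 + 5 = 5 + 2*M**2)
B = -735 (B = -21 + 7*(6 - 1*108) = -21 + 7*(6 - 108) = -21 + 7*(-102) = -21 - 714 = -735)
x(z) = -735 + 2*z**2 (x(z) = (z**2 + z*z) - 735 = (z**2 + z**2) - 735 = 2*z**2 - 735 = -735 + 2*z**2)
x(d(7)) - E(76, -124) = (-735 + 2*(5 + 2*7**2)**2) - 1*6 = (-735 + 2*(5 + 2*49)**2) - 6 = (-735 + 2*(5 + 98)**2) - 6 = (-735 + 2*103**2) - 6 = (-735 + 2*10609) - 6 = (-735 + 21218) - 6 = 20483 - 6 = 20477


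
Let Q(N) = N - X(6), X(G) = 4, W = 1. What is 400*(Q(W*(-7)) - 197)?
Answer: -83200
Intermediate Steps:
Q(N) = -4 + N (Q(N) = N - 1*4 = N - 4 = -4 + N)
400*(Q(W*(-7)) - 197) = 400*((-4 + 1*(-7)) - 197) = 400*((-4 - 7) - 197) = 400*(-11 - 197) = 400*(-208) = -83200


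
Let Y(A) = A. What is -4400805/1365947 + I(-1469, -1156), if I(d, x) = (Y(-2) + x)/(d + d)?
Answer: -5673899232/2006576143 ≈ -2.8277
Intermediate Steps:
I(d, x) = (-2 + x)/(2*d) (I(d, x) = (-2 + x)/(d + d) = (-2 + x)/((2*d)) = (-2 + x)*(1/(2*d)) = (-2 + x)/(2*d))
-4400805/1365947 + I(-1469, -1156) = -4400805/1365947 + (½)*(-2 - 1156)/(-1469) = -4400805*1/1365947 + (½)*(-1/1469)*(-1158) = -4400805/1365947 + 579/1469 = -5673899232/2006576143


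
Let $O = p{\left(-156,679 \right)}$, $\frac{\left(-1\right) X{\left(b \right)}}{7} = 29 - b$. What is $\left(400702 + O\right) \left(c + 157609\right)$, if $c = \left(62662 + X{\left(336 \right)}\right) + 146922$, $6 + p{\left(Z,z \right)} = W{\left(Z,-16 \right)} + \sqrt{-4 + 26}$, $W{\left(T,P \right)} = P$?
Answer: $147987952560 + 369342 \sqrt{22} \approx 1.4799 \cdot 10^{11}$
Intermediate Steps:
$X{\left(b \right)} = -203 + 7 b$ ($X{\left(b \right)} = - 7 \left(29 - b\right) = -203 + 7 b$)
$p{\left(Z,z \right)} = -22 + \sqrt{22}$ ($p{\left(Z,z \right)} = -6 - \left(16 - \sqrt{-4 + 26}\right) = -6 - \left(16 - \sqrt{22}\right) = -22 + \sqrt{22}$)
$c = 211733$ ($c = \left(62662 + \left(-203 + 7 \cdot 336\right)\right) + 146922 = \left(62662 + \left(-203 + 2352\right)\right) + 146922 = \left(62662 + 2149\right) + 146922 = 64811 + 146922 = 211733$)
$O = -22 + \sqrt{22} \approx -17.31$
$\left(400702 + O\right) \left(c + 157609\right) = \left(400702 - \left(22 - \sqrt{22}\right)\right) \left(211733 + 157609\right) = \left(400680 + \sqrt{22}\right) 369342 = 147987952560 + 369342 \sqrt{22}$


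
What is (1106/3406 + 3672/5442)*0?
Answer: 0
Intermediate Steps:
(1106/3406 + 3672/5442)*0 = (1106*(1/3406) + 3672*(1/5442))*0 = (553/1703 + 612/907)*0 = (1543807/1544621)*0 = 0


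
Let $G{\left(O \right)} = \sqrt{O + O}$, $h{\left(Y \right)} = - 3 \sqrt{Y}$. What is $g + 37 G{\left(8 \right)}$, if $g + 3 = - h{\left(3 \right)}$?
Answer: $145 + 3 \sqrt{3} \approx 150.2$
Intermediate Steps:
$g = -3 + 3 \sqrt{3}$ ($g = -3 - - 3 \sqrt{3} = -3 + 3 \sqrt{3} \approx 2.1962$)
$G{\left(O \right)} = \sqrt{2} \sqrt{O}$ ($G{\left(O \right)} = \sqrt{2 O} = \sqrt{2} \sqrt{O}$)
$g + 37 G{\left(8 \right)} = \left(-3 + 3 \sqrt{3}\right) + 37 \sqrt{2} \sqrt{8} = \left(-3 + 3 \sqrt{3}\right) + 37 \sqrt{2} \cdot 2 \sqrt{2} = \left(-3 + 3 \sqrt{3}\right) + 37 \cdot 4 = \left(-3 + 3 \sqrt{3}\right) + 148 = 145 + 3 \sqrt{3}$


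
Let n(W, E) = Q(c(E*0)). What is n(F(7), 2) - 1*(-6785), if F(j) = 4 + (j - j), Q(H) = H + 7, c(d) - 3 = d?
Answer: 6795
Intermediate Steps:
c(d) = 3 + d
Q(H) = 7 + H
F(j) = 4 (F(j) = 4 + 0 = 4)
n(W, E) = 10 (n(W, E) = 7 + (3 + E*0) = 7 + (3 + 0) = 7 + 3 = 10)
n(F(7), 2) - 1*(-6785) = 10 - 1*(-6785) = 10 + 6785 = 6795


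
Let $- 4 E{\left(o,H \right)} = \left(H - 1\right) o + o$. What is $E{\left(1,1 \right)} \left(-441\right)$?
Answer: $\frac{441}{4} \approx 110.25$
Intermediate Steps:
$E{\left(o,H \right)} = - \frac{o}{4} - \frac{o \left(-1 + H\right)}{4}$ ($E{\left(o,H \right)} = - \frac{\left(H - 1\right) o + o}{4} = - \frac{\left(-1 + H\right) o + o}{4} = - \frac{o \left(-1 + H\right) + o}{4} = - \frac{o + o \left(-1 + H\right)}{4} = - \frac{o}{4} - \frac{o \left(-1 + H\right)}{4}$)
$E{\left(1,1 \right)} \left(-441\right) = \left(- \frac{1}{4}\right) 1 \cdot 1 \left(-441\right) = \left(- \frac{1}{4}\right) \left(-441\right) = \frac{441}{4}$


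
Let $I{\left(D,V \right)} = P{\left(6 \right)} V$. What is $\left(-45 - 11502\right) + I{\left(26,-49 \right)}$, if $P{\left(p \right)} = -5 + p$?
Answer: $-11596$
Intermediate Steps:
$I{\left(D,V \right)} = V$ ($I{\left(D,V \right)} = \left(-5 + 6\right) V = 1 V = V$)
$\left(-45 - 11502\right) + I{\left(26,-49 \right)} = \left(-45 - 11502\right) - 49 = -11547 - 49 = -11596$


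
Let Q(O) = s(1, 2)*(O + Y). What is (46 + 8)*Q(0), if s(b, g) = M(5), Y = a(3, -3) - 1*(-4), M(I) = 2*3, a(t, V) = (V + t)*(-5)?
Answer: 1296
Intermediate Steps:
a(t, V) = -5*V - 5*t
M(I) = 6
Y = 4 (Y = (-5*(-3) - 5*3) - 1*(-4) = (15 - 15) + 4 = 0 + 4 = 4)
s(b, g) = 6
Q(O) = 24 + 6*O (Q(O) = 6*(O + 4) = 6*(4 + O) = 24 + 6*O)
(46 + 8)*Q(0) = (46 + 8)*(24 + 6*0) = 54*(24 + 0) = 54*24 = 1296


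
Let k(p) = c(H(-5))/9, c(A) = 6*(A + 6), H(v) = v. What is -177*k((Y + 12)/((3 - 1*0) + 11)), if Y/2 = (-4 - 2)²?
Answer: -118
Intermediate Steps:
Y = 72 (Y = 2*(-4 - 2)² = 2*(-6)² = 2*36 = 72)
c(A) = 36 + 6*A (c(A) = 6*(6 + A) = 36 + 6*A)
k(p) = ⅔ (k(p) = (36 + 6*(-5))/9 = (36 - 30)*(⅑) = 6*(⅑) = ⅔)
-177*k((Y + 12)/((3 - 1*0) + 11)) = -177*⅔ = -118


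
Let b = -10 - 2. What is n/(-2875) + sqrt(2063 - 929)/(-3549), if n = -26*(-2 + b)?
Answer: -364/2875 - 3*sqrt(14)/1183 ≈ -0.13610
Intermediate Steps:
b = -12
n = 364 (n = -26*(-2 - 12) = -26*(-14) = 364)
n/(-2875) + sqrt(2063 - 929)/(-3549) = 364/(-2875) + sqrt(2063 - 929)/(-3549) = 364*(-1/2875) + sqrt(1134)*(-1/3549) = -364/2875 + (9*sqrt(14))*(-1/3549) = -364/2875 - 3*sqrt(14)/1183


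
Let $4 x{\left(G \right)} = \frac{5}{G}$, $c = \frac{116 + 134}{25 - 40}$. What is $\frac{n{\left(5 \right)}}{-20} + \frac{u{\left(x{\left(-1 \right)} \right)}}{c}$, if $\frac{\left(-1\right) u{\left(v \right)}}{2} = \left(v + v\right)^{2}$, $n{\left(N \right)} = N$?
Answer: $\frac{1}{2} \approx 0.5$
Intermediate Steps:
$c = - \frac{50}{3}$ ($c = \frac{250}{-15} = 250 \left(- \frac{1}{15}\right) = - \frac{50}{3} \approx -16.667$)
$x{\left(G \right)} = \frac{5}{4 G}$ ($x{\left(G \right)} = \frac{5 \frac{1}{G}}{4} = \frac{5}{4 G}$)
$u{\left(v \right)} = - 8 v^{2}$ ($u{\left(v \right)} = - 2 \left(v + v\right)^{2} = - 2 \left(2 v\right)^{2} = - 2 \cdot 4 v^{2} = - 8 v^{2}$)
$\frac{n{\left(5 \right)}}{-20} + \frac{u{\left(x{\left(-1 \right)} \right)}}{c} = \frac{5}{-20} + \frac{\left(-8\right) \left(\frac{5}{4 \left(-1\right)}\right)^{2}}{- \frac{50}{3}} = 5 \left(- \frac{1}{20}\right) + - 8 \left(\frac{5}{4} \left(-1\right)\right)^{2} \left(- \frac{3}{50}\right) = - \frac{1}{4} + - 8 \left(- \frac{5}{4}\right)^{2} \left(- \frac{3}{50}\right) = - \frac{1}{4} + \left(-8\right) \frac{25}{16} \left(- \frac{3}{50}\right) = - \frac{1}{4} - - \frac{3}{4} = - \frac{1}{4} + \frac{3}{4} = \frac{1}{2}$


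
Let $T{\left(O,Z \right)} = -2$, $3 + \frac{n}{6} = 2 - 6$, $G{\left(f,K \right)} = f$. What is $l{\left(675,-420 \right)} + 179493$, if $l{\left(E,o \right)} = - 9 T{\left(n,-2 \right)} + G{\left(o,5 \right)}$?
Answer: $179091$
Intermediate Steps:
$n = -42$ ($n = -18 + 6 \left(2 - 6\right) = -18 + 6 \left(-4\right) = -18 - 24 = -42$)
$l{\left(E,o \right)} = 18 + o$ ($l{\left(E,o \right)} = \left(-9\right) \left(-2\right) + o = 18 + o$)
$l{\left(675,-420 \right)} + 179493 = \left(18 - 420\right) + 179493 = -402 + 179493 = 179091$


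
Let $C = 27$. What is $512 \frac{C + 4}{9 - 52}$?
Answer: $- \frac{15872}{43} \approx -369.12$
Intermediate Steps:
$512 \frac{C + 4}{9 - 52} = 512 \frac{27 + 4}{9 - 52} = 512 \frac{31}{-43} = 512 \cdot 31 \left(- \frac{1}{43}\right) = 512 \left(- \frac{31}{43}\right) = - \frac{15872}{43}$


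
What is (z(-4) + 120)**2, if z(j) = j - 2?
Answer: 12996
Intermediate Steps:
z(j) = -2 + j
(z(-4) + 120)**2 = ((-2 - 4) + 120)**2 = (-6 + 120)**2 = 114**2 = 12996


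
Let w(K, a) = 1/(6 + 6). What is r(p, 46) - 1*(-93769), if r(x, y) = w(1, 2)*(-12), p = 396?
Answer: 93768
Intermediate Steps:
w(K, a) = 1/12
r(x, y) = -1 (r(x, y) = (1/12)*(-12) = -1)
r(p, 46) - 1*(-93769) = -1 - 1*(-93769) = -1 + 93769 = 93768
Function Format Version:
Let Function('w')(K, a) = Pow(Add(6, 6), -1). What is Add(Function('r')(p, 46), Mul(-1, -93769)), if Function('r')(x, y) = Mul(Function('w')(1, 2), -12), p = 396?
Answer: 93768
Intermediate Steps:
Function('w')(K, a) = Rational(1, 12) (Function('w')(K, a) = Pow(12, -1) = Rational(1, 12))
Function('r')(x, y) = -1 (Function('r')(x, y) = Mul(Rational(1, 12), -12) = -1)
Add(Function('r')(p, 46), Mul(-1, -93769)) = Add(-1, Mul(-1, -93769)) = Add(-1, 93769) = 93768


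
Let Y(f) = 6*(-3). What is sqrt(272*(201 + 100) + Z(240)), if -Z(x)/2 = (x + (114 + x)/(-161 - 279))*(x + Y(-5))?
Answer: I*sqrt(73600615)/55 ≈ 155.98*I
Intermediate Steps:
Y(f) = -18
Z(x) = -2*(-18 + x)*(-57/220 + 439*x/440) (Z(x) = -2*(x + (114 + x)/(-161 - 279))*(x - 18) = -2*(x + (114 + x)/(-440))*(-18 + x) = -2*(x + (114 + x)*(-1/440))*(-18 + x) = -2*(x + (-57/220 - x/440))*(-18 + x) = -2*(-57/220 + 439*x/440)*(-18 + x) = -2*(-18 + x)*(-57/220 + 439*x/440))
sqrt(272*(201 + 100) + Z(240)) = sqrt(272*(201 + 100) + (-513/55 - 439/220*240**2 + (2004/55)*240)) = sqrt(272*301 + (-513/55 - 439/220*57600 + 96192/11)) = sqrt(81872 + (-513/55 - 1264320/11 + 96192/11)) = sqrt(81872 - 5841153/55) = sqrt(-1338193/55) = I*sqrt(73600615)/55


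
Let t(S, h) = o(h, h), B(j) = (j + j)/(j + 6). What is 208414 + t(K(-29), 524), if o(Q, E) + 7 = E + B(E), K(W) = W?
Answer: 55367239/265 ≈ 2.0893e+5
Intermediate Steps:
B(j) = 2*j/(6 + j) (B(j) = (2*j)/(6 + j) = 2*j/(6 + j))
o(Q, E) = -7 + E + 2*E/(6 + E) (o(Q, E) = -7 + (E + 2*E/(6 + E)) = -7 + E + 2*E/(6 + E))
t(S, h) = (-42 + h + h**2)/(6 + h)
208414 + t(K(-29), 524) = 208414 + (-42 + 524 + 524**2)/(6 + 524) = 208414 + (-42 + 524 + 274576)/530 = 208414 + (1/530)*275058 = 208414 + 137529/265 = 55367239/265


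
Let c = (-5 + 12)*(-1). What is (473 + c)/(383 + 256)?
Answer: 466/639 ≈ 0.72926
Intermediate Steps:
c = -7 (c = 7*(-1) = -7)
(473 + c)/(383 + 256) = (473 - 7)/(383 + 256) = 466/639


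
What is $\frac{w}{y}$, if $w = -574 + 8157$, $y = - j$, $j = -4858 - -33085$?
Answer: $- \frac{7583}{28227} \approx -0.26864$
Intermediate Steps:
$j = 28227$ ($j = -4858 + 33085 = 28227$)
$y = -28227$ ($y = \left(-1\right) 28227 = -28227$)
$w = 7583$
$\frac{w}{y} = \frac{7583}{-28227} = 7583 \left(- \frac{1}{28227}\right) = - \frac{7583}{28227}$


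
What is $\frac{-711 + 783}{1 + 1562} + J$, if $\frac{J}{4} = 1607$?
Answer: $\frac{3349012}{521} \approx 6428.0$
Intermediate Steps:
$J = 6428$ ($J = 4 \cdot 1607 = 6428$)
$\frac{-711 + 783}{1 + 1562} + J = \frac{-711 + 783}{1 + 1562} + 6428 = \frac{72}{1563} + 6428 = 72 \cdot \frac{1}{1563} + 6428 = \frac{24}{521} + 6428 = \frac{3349012}{521}$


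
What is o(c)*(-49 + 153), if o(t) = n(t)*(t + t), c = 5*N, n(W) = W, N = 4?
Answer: 83200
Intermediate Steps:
c = 20 (c = 5*4 = 20)
o(t) = 2*t² (o(t) = t*(t + t) = t*(2*t) = 2*t²)
o(c)*(-49 + 153) = (2*20²)*(-49 + 153) = (2*400)*104 = 800*104 = 83200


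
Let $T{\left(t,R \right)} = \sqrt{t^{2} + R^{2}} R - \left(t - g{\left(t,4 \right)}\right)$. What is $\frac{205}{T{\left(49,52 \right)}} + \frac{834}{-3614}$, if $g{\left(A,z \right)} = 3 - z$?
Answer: $- \frac{100661}{437606} + \frac{13 \sqrt{5105}}{16831} \approx -0.17484$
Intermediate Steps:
$T{\left(t,R \right)} = -1 - t + R \sqrt{R^{2} + t^{2}}$ ($T{\left(t,R \right)} = \sqrt{t^{2} + R^{2}} R - \left(1 + t\right) = \sqrt{R^{2} + t^{2}} R - \left(1 + t\right) = R \sqrt{R^{2} + t^{2}} - \left(1 + t\right) = -1 - t + R \sqrt{R^{2} + t^{2}}$)
$\frac{205}{T{\left(49,52 \right)}} + \frac{834}{-3614} = \frac{205}{-1 - 49 + 52 \sqrt{52^{2} + 49^{2}}} + \frac{834}{-3614} = \frac{205}{-1 - 49 + 52 \sqrt{2704 + 2401}} + 834 \left(- \frac{1}{3614}\right) = \frac{205}{-1 - 49 + 52 \sqrt{5105}} - \frac{3}{13} = \frac{205}{-50 + 52 \sqrt{5105}} - \frac{3}{13} = - \frac{3}{13} + \frac{205}{-50 + 52 \sqrt{5105}}$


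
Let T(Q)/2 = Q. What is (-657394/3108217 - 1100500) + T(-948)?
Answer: -3426486645326/3108217 ≈ -1.1024e+6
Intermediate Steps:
T(Q) = 2*Q
(-657394/3108217 - 1100500) + T(-948) = (-657394/3108217 - 1100500) + 2*(-948) = (-657394*1/3108217 - 1100500) - 1896 = (-657394/3108217 - 1100500) - 1896 = -3420593465894/3108217 - 1896 = -3426486645326/3108217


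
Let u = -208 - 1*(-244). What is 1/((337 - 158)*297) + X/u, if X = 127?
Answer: 750193/212652 ≈ 3.5278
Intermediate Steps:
u = 36 (u = -208 + 244 = 36)
1/((337 - 158)*297) + X/u = 1/((337 - 158)*297) + 127/36 = (1/297)/179 + 127*(1/36) = (1/179)*(1/297) + 127/36 = 1/53163 + 127/36 = 750193/212652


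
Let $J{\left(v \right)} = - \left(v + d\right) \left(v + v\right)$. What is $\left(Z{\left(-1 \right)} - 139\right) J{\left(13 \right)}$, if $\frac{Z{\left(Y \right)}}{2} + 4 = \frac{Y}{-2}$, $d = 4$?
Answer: $64532$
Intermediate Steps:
$Z{\left(Y \right)} = -8 - Y$ ($Z{\left(Y \right)} = -8 + 2 \frac{Y}{-2} = -8 + 2 Y \left(- \frac{1}{2}\right) = -8 + 2 \left(- \frac{Y}{2}\right) = -8 - Y$)
$J{\left(v \right)} = - 2 v \left(4 + v\right)$ ($J{\left(v \right)} = - \left(v + 4\right) \left(v + v\right) = - \left(4 + v\right) 2 v = - 2 v \left(4 + v\right)$)
$\left(Z{\left(-1 \right)} - 139\right) J{\left(13 \right)} = \left(\left(-8 - -1\right) - 139\right) \left(\left(-2\right) 13 \left(4 + 13\right)\right) = \left(\left(-8 + 1\right) - 139\right) \left(\left(-2\right) 13 \cdot 17\right) = \left(-7 - 139\right) \left(-442\right) = \left(-146\right) \left(-442\right) = 64532$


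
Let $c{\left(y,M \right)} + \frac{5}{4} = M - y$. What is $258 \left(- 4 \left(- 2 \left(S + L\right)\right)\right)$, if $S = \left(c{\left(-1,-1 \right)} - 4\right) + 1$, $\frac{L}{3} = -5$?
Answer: $-39732$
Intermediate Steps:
$L = -15$ ($L = 3 \left(-5\right) = -15$)
$c{\left(y,M \right)} = - \frac{5}{4} + M - y$ ($c{\left(y,M \right)} = - \frac{5}{4} + \left(M - y\right) = - \frac{5}{4} + M - y$)
$S = - \frac{17}{4}$ ($S = \left(\left(- \frac{5}{4} - 1 - -1\right) - 4\right) + 1 = \left(\left(- \frac{5}{4} - 1 + 1\right) - 4\right) + 1 = \left(- \frac{5}{4} - 4\right) + 1 = - \frac{21}{4} + 1 = - \frac{17}{4} \approx -4.25$)
$258 \left(- 4 \left(- 2 \left(S + L\right)\right)\right) = 258 \left(- 4 \left(- 2 \left(- \frac{17}{4} - 15\right)\right)\right) = 258 \left(- 4 \left(\left(-2\right) \left(- \frac{77}{4}\right)\right)\right) = 258 \left(\left(-4\right) \frac{77}{2}\right) = 258 \left(-154\right) = -39732$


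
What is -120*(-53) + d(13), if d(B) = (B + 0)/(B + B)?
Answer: 12721/2 ≈ 6360.5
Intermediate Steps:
d(B) = 1/2 (d(B) = B/((2*B)) = B*(1/(2*B)) = 1/2)
-120*(-53) + d(13) = -120*(-53) + 1/2 = 6360 + 1/2 = 12721/2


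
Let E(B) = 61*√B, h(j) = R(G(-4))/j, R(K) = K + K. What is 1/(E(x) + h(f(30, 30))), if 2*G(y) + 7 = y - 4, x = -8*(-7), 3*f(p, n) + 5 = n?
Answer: 45/5209319 + 3050*√14/5209319 ≈ 0.0021993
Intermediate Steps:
f(p, n) = -5/3 + n/3
x = 56
G(y) = -11/2 + y/2 (G(y) = -7/2 + (y - 4)/2 = -7/2 + (-4 + y)/2 = -7/2 + (-2 + y/2) = -11/2 + y/2)
R(K) = 2*K
h(j) = -15/j (h(j) = (2*(-11/2 + (½)*(-4)))/j = (2*(-11/2 - 2))/j = (2*(-15/2))/j = -15/j)
1/(E(x) + h(f(30, 30))) = 1/(61*√56 - 15/(-5/3 + (⅓)*30)) = 1/(61*(2*√14) - 15/(-5/3 + 10)) = 1/(122*√14 - 15/25/3) = 1/(122*√14 - 15*3/25) = 1/(122*√14 - 9/5) = 1/(-9/5 + 122*√14)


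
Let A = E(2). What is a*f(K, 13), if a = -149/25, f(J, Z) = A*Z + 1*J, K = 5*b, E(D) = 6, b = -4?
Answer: -8642/25 ≈ -345.68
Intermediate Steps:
A = 6
K = -20 (K = 5*(-4) = -20)
f(J, Z) = J + 6*Z (f(J, Z) = 6*Z + 1*J = 6*Z + J = J + 6*Z)
a = -149/25 (a = -149*1/25 = -149/25 ≈ -5.9600)
a*f(K, 13) = -149*(-20 + 6*13)/25 = -149*(-20 + 78)/25 = -149/25*58 = -8642/25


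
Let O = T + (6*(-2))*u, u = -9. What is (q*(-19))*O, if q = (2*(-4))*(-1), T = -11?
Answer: -14744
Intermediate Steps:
q = 8 (q = -8*(-1) = 8)
O = 97 (O = -11 + (6*(-2))*(-9) = -11 - 12*(-9) = -11 + 108 = 97)
(q*(-19))*O = (8*(-19))*97 = -152*97 = -14744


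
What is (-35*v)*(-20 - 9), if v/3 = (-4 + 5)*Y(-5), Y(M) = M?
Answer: -15225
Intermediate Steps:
v = -15 (v = 3*((-4 + 5)*(-5)) = 3*(1*(-5)) = 3*(-5) = -15)
(-35*v)*(-20 - 9) = (-35*(-15))*(-20 - 9) = 525*(-29) = -15225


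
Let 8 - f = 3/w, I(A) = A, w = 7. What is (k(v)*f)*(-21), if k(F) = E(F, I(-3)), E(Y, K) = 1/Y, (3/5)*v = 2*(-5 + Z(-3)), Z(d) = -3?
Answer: 477/80 ≈ 5.9625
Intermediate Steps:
v = -80/3 (v = 5*(2*(-5 - 3))/3 = 5*(2*(-8))/3 = (5/3)*(-16) = -80/3 ≈ -26.667)
f = 53/7 (f = 8 - 3/7 = 53/7 ≈ 7.5714)
k(F) = 1/F
(k(v)*f)*(-21) = ((53/7)/(-80/3))*(-21) = -3/80*53/7*(-21) = -159/560*(-21) = 477/80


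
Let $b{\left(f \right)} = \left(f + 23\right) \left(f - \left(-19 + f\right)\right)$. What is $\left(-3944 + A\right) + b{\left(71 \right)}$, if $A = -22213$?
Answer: $-24371$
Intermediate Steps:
$b{\left(f \right)} = 437 + 19 f$ ($b{\left(f \right)} = \left(23 + f\right) 19 = 437 + 19 f$)
$\left(-3944 + A\right) + b{\left(71 \right)} = \left(-3944 - 22213\right) + \left(437 + 19 \cdot 71\right) = -26157 + \left(437 + 1349\right) = -26157 + 1786 = -24371$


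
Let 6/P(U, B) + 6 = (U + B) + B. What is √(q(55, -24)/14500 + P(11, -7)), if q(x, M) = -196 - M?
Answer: I*√3209865/2175 ≈ 0.82373*I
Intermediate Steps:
P(U, B) = 6/(-6 + U + 2*B) (P(U, B) = 6/(-6 + ((U + B) + B)) = 6/(-6 + ((B + U) + B)) = 6/(-6 + (U + 2*B)) = 6/(-6 + U + 2*B))
√(q(55, -24)/14500 + P(11, -7)) = √((-196 - 1*(-24))/14500 + 6/(-6 + 11 + 2*(-7))) = √((-196 + 24)*(1/14500) + 6/(-6 + 11 - 14)) = √(-172*1/14500 + 6/(-9)) = √(-43/3625 + 6*(-⅑)) = √(-43/3625 - ⅔) = √(-7379/10875) = I*√3209865/2175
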